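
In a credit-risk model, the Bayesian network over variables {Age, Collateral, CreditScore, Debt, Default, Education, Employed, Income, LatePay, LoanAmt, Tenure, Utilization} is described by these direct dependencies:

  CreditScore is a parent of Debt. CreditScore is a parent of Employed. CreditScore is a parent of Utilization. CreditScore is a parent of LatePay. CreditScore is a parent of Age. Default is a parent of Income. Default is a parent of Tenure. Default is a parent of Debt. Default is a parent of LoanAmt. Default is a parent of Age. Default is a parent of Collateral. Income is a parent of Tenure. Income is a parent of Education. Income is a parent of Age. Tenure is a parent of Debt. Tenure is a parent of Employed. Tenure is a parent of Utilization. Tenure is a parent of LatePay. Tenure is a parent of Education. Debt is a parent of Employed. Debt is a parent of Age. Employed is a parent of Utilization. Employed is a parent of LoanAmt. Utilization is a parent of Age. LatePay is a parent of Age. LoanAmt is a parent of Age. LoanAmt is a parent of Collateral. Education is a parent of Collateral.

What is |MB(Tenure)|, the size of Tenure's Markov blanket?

8

Tenure has parents Default, Income.
Tenure has children Debt, Education, Employed, LatePay, Utilization.
Other parents of Tenure's children:
  Debt: CreditScore, Default
  Employed: CreditScore, Debt
  Utilization: CreditScore, Employed
  LatePay: CreditScore
  Education: Income
MB(Tenure) = {CreditScore, Debt, Default, Education, Employed, Income, LatePay, Utilization}, which has 8 nodes.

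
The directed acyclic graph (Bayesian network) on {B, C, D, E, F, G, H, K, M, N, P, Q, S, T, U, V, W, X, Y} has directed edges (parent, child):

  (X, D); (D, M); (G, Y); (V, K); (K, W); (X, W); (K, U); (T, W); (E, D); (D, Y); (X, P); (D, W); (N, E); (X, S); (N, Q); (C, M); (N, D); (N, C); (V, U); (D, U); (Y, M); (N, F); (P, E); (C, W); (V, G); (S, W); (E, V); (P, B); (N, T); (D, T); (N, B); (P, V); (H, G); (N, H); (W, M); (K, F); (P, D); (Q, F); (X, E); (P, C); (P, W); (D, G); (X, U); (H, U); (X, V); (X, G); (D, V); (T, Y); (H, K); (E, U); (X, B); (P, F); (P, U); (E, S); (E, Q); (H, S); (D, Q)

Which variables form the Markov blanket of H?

{D, E, G, K, N, P, S, U, V, X}

A node's Markov blanket = Pa ∪ Ch ∪ (parents of Ch other than the node itself).
H's parents: N.
H has children G, K, S, U.
For each child, the remaining parents (spouses of H):
  S's other parents are E, X.
  G also has parents D, V, X.
  parents(K) \ {H} = {V}.
  U's other parents are D, E, K, P, V, X.
Union: {N} ∪ {G, K, S, U} ∪ {D, E, K, P, V, X} = {D, E, G, K, N, P, S, U, V, X}.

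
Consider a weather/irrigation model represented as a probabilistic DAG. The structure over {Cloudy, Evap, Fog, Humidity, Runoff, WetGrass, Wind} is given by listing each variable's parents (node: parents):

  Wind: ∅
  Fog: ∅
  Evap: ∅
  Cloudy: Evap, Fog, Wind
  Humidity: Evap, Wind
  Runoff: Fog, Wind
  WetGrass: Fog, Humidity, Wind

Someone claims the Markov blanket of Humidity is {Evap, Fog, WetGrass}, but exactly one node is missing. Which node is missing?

Ch(Humidity) = {WetGrass}.
Parents of Humidity: Evap, Wind.
Co-parents of Humidity (other parents of its children):
  WetGrass: Fog, Wind
MB(Humidity) = {Evap, Fog, WetGrass, Wind}.
Comparing with the claimed set, Wind is missing.

Wind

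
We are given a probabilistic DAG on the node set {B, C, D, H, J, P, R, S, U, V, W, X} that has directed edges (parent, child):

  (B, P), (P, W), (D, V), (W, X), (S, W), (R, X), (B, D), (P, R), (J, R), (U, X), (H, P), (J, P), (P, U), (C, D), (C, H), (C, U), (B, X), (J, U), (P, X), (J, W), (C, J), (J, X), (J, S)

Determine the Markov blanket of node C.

{B, D, H, J, P, U}

A node's Markov blanket = Pa ∪ Ch ∪ (parents of Ch other than the node itself).
Parents of C: none.
Ch(C) = {D, H, J, U}.
For each child, the remaining parents (spouses of C):
  D also has parent B.
  H has no other parent.
  J has no other parent.
  U also has parents J, P.
MB(C) = {B, D, H, J, P, U}.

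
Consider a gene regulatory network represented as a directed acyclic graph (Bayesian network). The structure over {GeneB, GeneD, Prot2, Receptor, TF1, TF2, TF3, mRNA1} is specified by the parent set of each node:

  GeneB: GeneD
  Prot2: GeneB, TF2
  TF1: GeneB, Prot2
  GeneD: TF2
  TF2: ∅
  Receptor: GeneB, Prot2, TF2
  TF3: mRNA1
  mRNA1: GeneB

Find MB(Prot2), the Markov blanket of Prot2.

{GeneB, Receptor, TF1, TF2}

Prot2's children: Receptor, TF1.
Prot2 has parents GeneB, TF2.
For each child, the remaining parents (spouses of Prot2):
  parents(Receptor) \ {Prot2} = {GeneB, TF2}.
  parents(TF1) \ {Prot2} = {GeneB}.
Taking the union gives {GeneB, Receptor, TF1, TF2}.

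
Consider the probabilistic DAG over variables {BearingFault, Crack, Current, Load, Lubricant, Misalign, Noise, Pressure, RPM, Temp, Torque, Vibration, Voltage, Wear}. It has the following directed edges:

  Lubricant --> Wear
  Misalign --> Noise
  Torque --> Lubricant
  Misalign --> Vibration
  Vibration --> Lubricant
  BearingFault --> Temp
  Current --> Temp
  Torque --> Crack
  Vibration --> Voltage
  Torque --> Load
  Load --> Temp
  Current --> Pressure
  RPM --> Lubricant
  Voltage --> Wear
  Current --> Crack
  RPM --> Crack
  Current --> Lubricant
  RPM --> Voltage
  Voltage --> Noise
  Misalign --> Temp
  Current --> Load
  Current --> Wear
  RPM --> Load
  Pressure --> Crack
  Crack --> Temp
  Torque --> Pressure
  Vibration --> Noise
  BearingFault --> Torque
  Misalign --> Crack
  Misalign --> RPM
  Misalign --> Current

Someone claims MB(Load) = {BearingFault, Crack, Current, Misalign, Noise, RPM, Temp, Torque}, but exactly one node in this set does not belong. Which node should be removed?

Noise

Recall MB(v) = parents ∪ children ∪ spouses, where spouses are the other parents of v's children.
Load's parents: Current, RPM, Torque.
Load has child Temp.
Co-parents of Load (other parents of its children):
  parents(Temp) \ {Load} = {BearingFault, Crack, Current, Misalign}.
MB(Load) = {BearingFault, Crack, Current, Misalign, RPM, Temp, Torque}.
Noise is neither a parent, child, nor co-parent of Load, so it does not belong.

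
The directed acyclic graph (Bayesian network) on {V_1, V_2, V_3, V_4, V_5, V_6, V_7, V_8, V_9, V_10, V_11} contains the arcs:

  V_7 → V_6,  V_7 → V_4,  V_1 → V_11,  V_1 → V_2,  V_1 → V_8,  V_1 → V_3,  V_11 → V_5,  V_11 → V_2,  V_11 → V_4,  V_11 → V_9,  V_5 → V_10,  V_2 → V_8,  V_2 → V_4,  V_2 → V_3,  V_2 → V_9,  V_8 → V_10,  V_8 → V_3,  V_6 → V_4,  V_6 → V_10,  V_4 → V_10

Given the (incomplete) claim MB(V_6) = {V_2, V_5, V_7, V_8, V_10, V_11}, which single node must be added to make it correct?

Children of V_6: V_4, V_10.
V_6 has parent V_7.
For each child, the remaining parents (spouses of V_6):
  parents(V_4) \ {V_6} = {V_2, V_7, V_11}.
  V_10 also has parents V_4, V_5, V_8.
MB(V_6) = {V_2, V_4, V_5, V_7, V_8, V_10, V_11}.
Comparing with the claimed set, V_4 is missing.

V_4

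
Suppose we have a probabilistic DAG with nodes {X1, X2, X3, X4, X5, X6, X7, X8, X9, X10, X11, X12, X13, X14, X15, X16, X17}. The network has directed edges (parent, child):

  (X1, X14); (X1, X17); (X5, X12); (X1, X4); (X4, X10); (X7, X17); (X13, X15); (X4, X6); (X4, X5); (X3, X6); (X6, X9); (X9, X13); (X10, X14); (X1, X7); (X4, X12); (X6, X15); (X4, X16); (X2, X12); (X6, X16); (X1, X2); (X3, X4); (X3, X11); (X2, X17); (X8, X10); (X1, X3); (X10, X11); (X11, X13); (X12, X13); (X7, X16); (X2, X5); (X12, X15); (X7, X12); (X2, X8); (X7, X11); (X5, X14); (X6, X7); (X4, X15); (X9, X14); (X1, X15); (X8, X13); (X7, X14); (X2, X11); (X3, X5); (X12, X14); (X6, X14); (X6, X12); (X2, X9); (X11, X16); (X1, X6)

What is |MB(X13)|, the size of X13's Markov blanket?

Children of X13: X15.
X13 has parents X8, X9, X11, X12.
Other parents of X13's children:
  X15: X1, X4, X6, X12
MB(X13) = {X1, X4, X6, X8, X9, X11, X12, X15}, which has 8 nodes.

8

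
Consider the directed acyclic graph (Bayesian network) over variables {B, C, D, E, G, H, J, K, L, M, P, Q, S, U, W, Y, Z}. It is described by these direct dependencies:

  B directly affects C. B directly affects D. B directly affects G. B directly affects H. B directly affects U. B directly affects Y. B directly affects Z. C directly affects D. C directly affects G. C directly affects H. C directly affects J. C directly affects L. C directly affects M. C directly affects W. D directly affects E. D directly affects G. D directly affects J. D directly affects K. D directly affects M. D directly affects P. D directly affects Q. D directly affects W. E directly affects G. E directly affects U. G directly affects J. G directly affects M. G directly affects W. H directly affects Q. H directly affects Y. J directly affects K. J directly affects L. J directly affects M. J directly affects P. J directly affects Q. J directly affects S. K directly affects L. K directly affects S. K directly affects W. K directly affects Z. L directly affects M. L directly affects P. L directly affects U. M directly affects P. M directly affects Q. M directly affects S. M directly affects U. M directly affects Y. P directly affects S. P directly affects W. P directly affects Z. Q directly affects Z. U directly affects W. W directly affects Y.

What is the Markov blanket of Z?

{B, K, P, Q}

Parents of Z: B, K, P, Q.
Z has no children.
Z has no children, so there are no co-parents.
Taking the union gives {B, K, P, Q}.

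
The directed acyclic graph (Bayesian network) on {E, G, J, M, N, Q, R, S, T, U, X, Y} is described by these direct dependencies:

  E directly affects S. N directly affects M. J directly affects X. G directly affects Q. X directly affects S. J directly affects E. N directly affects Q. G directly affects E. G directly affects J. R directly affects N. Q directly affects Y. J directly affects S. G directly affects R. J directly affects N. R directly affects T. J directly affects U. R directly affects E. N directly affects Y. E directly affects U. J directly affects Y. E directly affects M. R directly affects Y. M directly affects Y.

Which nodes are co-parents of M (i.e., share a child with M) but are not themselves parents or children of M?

Children of M: Y.
  parents(Y) \ {M} = {J, N, Q, R}.
Excluding nodes already adjacent to M (E, N, Y), the co-parent-only contribution is {J, Q, R}.

{J, Q, R}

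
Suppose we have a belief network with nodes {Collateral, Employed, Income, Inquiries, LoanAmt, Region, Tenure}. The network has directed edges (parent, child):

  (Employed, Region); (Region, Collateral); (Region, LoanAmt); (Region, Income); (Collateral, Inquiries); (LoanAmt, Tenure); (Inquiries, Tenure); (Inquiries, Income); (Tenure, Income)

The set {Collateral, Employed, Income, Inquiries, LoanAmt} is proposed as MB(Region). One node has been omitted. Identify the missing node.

Tenure

By definition, MB(Region) is built from Region's parents, Region's children, and the co-parents of Region.
Region's parents: Employed.
Ch(Region) = {Collateral, Income, LoanAmt}.
Co-parents of Region (other parents of its children):
  Collateral has no other parent.
  LoanAmt has no other parent.
  parents(Income) \ {Region} = {Inquiries, Tenure}.
MB(Region) = {Collateral, Employed, Income, Inquiries, LoanAmt, Tenure}.
Comparing with the claimed set, Tenure is missing.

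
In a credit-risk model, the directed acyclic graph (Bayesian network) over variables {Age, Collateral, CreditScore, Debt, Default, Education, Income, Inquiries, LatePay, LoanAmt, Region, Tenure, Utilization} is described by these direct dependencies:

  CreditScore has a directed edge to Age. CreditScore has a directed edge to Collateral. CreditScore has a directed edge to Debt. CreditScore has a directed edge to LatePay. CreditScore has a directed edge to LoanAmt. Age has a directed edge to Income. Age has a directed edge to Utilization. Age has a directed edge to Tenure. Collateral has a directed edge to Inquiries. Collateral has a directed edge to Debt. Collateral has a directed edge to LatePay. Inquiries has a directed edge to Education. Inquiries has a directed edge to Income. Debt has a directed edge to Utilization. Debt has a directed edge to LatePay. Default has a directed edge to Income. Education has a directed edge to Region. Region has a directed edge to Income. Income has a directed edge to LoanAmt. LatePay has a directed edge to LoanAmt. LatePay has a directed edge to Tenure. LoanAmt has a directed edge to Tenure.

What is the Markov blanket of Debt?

{Age, Collateral, CreditScore, LatePay, Utilization}

Debt's parents: Collateral, CreditScore.
Debt has children LatePay, Utilization.
Other parents of Debt's children:
  Utilization: Age
  LatePay: Collateral, CreditScore
So the Markov blanket of Debt is {Age, Collateral, CreditScore, LatePay, Utilization}.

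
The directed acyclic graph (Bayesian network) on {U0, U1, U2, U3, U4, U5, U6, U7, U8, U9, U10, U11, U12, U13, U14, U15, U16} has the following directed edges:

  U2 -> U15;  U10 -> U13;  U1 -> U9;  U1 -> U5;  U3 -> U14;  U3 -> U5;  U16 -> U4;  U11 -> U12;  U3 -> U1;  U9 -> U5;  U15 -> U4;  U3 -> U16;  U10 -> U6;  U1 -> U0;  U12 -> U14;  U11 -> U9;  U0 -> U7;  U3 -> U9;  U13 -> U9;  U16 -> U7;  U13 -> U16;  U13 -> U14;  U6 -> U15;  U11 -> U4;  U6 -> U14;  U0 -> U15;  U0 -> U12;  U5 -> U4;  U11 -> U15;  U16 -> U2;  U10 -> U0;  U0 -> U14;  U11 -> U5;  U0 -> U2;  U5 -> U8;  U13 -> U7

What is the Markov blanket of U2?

Recall MB(v) = parents ∪ children ∪ spouses, where spouses are the other parents of v's children.
U2 has parents U0, U16.
U2 has child U15.
For each child, the remaining parents (spouses of U2):
  parents(U15) \ {U2} = {U0, U6, U11}.
Taking the union gives {U0, U6, U11, U15, U16}.

{U0, U6, U11, U15, U16}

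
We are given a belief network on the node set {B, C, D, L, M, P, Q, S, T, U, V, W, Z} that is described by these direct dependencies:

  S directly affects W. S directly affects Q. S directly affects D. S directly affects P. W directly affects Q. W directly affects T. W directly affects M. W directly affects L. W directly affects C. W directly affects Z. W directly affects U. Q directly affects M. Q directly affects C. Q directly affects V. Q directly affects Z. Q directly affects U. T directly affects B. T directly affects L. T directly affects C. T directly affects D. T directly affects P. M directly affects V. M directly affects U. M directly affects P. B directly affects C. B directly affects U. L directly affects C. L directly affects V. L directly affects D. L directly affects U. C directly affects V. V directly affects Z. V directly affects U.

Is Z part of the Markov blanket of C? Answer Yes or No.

No

Recall MB(v) = parents ∪ children ∪ spouses, where spouses are the other parents of v's children.
Pa(C) = {B, L, Q, T, W}.
Children of C: V.
Other parents of C's children:
  V's other parents are L, M, Q.
MB(C) = {B, L, M, Q, T, V, W}; Z is not in this set.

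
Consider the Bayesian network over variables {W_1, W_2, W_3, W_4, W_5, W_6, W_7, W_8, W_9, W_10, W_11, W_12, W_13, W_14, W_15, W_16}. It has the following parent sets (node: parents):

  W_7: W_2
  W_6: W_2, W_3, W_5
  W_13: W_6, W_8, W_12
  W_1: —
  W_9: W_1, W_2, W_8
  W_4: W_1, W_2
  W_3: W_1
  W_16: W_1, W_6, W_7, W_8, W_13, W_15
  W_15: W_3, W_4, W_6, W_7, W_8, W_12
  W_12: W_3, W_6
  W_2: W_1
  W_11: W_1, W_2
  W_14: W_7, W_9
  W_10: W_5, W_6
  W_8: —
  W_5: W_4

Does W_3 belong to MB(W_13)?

No

The Markov blanket of a node is its parents, its children, and the other parents of its children.
W_13's parents: W_6, W_8, W_12.
Children of W_13: W_16.
Co-parents of W_13 (other parents of its children):
  W_16's other parents are W_1, W_6, W_7, W_8, W_15.
MB(W_13) = {W_1, W_6, W_7, W_8, W_12, W_15, W_16}; W_3 is not in this set.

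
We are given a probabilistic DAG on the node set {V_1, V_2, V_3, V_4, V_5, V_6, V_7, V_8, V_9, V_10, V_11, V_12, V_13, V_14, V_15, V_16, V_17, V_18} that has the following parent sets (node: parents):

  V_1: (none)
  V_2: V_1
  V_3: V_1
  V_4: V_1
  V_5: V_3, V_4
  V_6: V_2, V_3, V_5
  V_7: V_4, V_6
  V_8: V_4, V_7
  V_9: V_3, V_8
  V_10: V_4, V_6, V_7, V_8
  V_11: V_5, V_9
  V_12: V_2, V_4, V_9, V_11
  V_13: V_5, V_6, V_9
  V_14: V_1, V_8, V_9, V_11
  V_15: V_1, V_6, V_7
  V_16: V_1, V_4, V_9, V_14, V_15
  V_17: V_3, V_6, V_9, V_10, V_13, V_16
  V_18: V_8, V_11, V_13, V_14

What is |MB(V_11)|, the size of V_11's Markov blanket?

10

V_11 has parents V_5, V_9.
Ch(V_11) = {V_12, V_14, V_18}.
For each child, the remaining parents (spouses of V_11):
  V_12: V_2, V_4, V_9
  V_14: V_1, V_8, V_9
  V_18: V_8, V_13, V_14
MB(V_11) = {V_1, V_2, V_4, V_5, V_8, V_9, V_12, V_13, V_14, V_18}, which has 10 nodes.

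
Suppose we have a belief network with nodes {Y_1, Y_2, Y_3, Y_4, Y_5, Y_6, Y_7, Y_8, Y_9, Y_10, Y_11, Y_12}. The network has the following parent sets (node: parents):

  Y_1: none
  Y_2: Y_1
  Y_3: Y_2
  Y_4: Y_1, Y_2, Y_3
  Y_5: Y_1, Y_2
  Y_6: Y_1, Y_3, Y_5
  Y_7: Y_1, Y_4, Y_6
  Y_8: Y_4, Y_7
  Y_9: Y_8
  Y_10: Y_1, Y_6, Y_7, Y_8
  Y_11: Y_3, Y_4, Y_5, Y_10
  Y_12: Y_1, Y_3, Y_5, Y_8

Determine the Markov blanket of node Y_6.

{Y_1, Y_3, Y_4, Y_5, Y_7, Y_8, Y_10}

Y_6 has children Y_7, Y_10.
Y_6 has parents Y_1, Y_3, Y_5.
Co-parents of Y_6 (other parents of its children):
  Y_7: Y_1, Y_4
  Y_10: Y_1, Y_7, Y_8
Union: {Y_1, Y_3, Y_5} ∪ {Y_7, Y_10} ∪ {Y_1, Y_4, Y_7, Y_8} = {Y_1, Y_3, Y_4, Y_5, Y_7, Y_8, Y_10}.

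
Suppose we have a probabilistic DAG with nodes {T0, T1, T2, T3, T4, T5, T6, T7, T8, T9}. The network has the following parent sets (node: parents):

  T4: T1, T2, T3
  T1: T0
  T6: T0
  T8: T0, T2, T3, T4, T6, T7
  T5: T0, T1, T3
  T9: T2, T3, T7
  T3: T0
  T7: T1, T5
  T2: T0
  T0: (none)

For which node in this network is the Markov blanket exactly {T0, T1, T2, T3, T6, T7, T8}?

The target node must have every member of {T0, T1, T2, T3, T6, T7, T8} as a parent, child, or co-parent, and no others.
Parents of T4: T1, T2, T3; children: T8; co-parents: T0, T2, T3, T6, T7.
These exactly cover the given set, so the node is T4.

T4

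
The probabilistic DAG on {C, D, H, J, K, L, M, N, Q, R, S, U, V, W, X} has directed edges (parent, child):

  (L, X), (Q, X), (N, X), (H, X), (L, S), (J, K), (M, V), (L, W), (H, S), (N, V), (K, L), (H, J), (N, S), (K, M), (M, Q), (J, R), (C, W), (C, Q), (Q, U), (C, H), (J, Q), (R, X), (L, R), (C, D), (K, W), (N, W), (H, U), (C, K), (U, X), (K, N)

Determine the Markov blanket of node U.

{H, L, N, Q, R, X}

A node's Markov blanket = Pa ∪ Ch ∪ (parents of Ch other than the node itself).
U's parents: H, Q.
Ch(U) = {X}.
Co-parents of U (other parents of its children):
  parents(X) \ {U} = {H, L, N, Q, R}.
Taking the union gives {H, L, N, Q, R, X}.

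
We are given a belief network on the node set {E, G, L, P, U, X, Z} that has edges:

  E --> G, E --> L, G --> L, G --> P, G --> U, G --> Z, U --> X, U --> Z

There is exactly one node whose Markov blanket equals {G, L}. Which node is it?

The target node must have every member of {G, L} as a parent, child, or co-parent, and no others.
Parents of E: none; children: G, L; co-parents: G.
These exactly cover the given set, so the node is E.

E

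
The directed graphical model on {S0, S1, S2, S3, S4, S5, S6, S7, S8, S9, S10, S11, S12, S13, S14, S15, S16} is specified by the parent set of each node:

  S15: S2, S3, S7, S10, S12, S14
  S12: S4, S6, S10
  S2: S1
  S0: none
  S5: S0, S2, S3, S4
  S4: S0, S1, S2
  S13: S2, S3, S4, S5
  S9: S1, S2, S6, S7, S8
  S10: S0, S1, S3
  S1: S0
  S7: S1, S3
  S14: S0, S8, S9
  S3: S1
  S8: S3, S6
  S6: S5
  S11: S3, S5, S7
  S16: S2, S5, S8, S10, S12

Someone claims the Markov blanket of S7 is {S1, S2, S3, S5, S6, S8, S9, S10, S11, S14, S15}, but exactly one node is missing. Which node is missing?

The Markov blanket of a node is its parents, its children, and the other parents of its children.
Pa(S7) = {S1, S3}.
S7 has children S9, S11, S15.
Co-parents of S7 (other parents of its children):
  S9: S1, S2, S6, S8
  S11: S3, S5
  S15: S2, S3, S10, S12, S14
MB(S7) = {S1, S2, S3, S5, S6, S8, S9, S10, S11, S12, S14, S15}.
Comparing with the claimed set, S12 is missing.

S12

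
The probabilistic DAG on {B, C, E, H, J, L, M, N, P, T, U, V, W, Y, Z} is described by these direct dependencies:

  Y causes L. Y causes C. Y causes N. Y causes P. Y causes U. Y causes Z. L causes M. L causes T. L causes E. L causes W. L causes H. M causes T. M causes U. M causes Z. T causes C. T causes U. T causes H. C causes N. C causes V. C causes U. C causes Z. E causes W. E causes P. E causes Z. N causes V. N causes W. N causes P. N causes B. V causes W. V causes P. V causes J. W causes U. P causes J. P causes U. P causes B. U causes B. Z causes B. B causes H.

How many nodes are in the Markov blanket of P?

12

Parents of P: E, N, V, Y.
P's children: B, J, U.
Parents of each child, excluding P:
  J also has parent V.
  U also has parents C, M, T, W, Y.
  parents(B) \ {P} = {N, U, Z}.
MB(P) = {B, C, E, J, M, N, T, U, V, W, Y, Z}, which has 12 nodes.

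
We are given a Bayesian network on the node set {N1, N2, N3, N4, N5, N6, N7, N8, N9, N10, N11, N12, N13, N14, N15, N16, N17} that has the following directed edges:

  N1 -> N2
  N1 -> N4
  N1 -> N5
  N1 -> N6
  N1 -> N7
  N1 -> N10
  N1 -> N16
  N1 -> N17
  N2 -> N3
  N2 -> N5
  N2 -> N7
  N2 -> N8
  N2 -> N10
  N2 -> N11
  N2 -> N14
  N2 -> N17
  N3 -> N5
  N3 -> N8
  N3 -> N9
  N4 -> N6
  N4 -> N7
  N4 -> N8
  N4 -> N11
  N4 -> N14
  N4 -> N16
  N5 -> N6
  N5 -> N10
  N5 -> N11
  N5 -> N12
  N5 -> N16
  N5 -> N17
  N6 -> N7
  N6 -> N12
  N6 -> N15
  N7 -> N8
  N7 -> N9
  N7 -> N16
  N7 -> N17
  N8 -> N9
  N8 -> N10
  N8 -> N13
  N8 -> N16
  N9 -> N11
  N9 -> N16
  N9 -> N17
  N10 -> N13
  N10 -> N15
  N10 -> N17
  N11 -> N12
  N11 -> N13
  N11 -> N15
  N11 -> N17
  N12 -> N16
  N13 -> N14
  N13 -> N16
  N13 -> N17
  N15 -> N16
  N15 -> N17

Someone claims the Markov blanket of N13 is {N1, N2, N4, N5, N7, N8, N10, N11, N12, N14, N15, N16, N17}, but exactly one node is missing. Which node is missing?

A node's Markov blanket = Pa ∪ Ch ∪ (parents of Ch other than the node itself).
Parents of N13: N8, N10, N11.
Ch(N13) = {N14, N16, N17}.
For each child, the remaining parents (spouses of N13):
  N14's other parents are N2, N4.
  N16's other parents are N1, N4, N5, N7, N8, N9, N12, N15.
  parents(N17) \ {N13} = {N1, N2, N5, N7, N9, N10, N11, N15}.
MB(N13) = {N1, N2, N4, N5, N7, N8, N9, N10, N11, N12, N14, N15, N16, N17}.
Comparing with the claimed set, N9 is missing.

N9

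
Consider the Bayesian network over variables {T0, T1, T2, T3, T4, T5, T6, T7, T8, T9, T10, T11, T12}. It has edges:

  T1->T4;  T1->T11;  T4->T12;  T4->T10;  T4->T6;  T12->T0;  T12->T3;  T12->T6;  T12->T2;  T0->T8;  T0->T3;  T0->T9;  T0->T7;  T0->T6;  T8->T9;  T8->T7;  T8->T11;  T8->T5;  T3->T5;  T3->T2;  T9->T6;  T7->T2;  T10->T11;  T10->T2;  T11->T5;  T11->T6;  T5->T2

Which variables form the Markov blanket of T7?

A node's Markov blanket = Pa ∪ Ch ∪ (parents of Ch other than the node itself).
Pa(T7) = {T0, T8}.
T7 has child T2.
Other parents of T7's children:
  T2: T3, T5, T10, T12
So the Markov blanket of T7 is {T0, T2, T3, T5, T8, T10, T12}.

{T0, T2, T3, T5, T8, T10, T12}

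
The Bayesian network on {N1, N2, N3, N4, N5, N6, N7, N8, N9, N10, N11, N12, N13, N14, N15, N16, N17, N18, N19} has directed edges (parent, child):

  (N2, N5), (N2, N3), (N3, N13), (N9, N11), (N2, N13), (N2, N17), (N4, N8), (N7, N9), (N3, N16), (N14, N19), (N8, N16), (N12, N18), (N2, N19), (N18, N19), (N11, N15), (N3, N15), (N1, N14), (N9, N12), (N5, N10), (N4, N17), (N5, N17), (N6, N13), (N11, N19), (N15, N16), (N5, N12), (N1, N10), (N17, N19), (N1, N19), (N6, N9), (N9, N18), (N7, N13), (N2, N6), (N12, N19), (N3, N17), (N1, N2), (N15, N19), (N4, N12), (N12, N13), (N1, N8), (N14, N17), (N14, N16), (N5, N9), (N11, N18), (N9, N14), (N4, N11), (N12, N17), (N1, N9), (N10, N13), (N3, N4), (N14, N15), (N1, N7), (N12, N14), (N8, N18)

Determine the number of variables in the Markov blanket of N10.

N10 has parents N1, N5.
Ch(N10) = {N13}.
Co-parents of N10 (other parents of its children):
  N13's other parents are N2, N3, N6, N7, N12.
MB(N10) = {N1, N2, N3, N5, N6, N7, N12, N13}, which has 8 nodes.

8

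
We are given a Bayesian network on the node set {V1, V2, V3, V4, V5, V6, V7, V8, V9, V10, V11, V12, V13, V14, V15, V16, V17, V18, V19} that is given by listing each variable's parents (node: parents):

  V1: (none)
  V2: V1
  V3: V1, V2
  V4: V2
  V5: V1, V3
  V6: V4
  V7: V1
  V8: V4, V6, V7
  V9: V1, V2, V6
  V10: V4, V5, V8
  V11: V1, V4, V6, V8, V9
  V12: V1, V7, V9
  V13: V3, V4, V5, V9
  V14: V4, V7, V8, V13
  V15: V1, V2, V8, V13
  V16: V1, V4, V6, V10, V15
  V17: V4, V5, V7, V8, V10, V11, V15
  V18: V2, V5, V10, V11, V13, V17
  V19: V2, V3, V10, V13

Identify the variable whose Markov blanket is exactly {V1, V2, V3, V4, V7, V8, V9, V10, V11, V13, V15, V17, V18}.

V5

The target node must have every member of {V1, V2, V3, V4, V7, V8, V9, V10, V11, V13, V15, V17, V18} as a parent, child, or co-parent, and no others.
Parents of V5: V1, V3; children: V10, V13, V17, V18; co-parents: V2, V3, V4, V7, V8, V9, V10, V11, V13, V15, V17.
These exactly cover the given set, so the node is V5.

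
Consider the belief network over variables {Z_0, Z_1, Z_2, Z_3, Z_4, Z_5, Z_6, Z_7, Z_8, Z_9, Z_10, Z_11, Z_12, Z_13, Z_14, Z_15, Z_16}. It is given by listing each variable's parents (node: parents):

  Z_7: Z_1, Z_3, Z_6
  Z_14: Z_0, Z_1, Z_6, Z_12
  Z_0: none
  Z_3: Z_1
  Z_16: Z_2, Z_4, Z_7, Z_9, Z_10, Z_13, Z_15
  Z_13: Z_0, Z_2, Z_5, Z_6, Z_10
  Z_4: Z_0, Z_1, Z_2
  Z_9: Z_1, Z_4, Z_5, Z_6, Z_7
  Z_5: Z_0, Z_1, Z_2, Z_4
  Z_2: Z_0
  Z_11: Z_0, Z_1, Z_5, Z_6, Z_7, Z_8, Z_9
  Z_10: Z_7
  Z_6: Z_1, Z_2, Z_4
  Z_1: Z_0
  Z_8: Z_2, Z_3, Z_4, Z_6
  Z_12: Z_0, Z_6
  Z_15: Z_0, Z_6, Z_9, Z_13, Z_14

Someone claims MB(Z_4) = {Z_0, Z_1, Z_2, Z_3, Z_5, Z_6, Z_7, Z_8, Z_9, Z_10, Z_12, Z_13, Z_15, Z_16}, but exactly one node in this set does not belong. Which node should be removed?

Z_12

Z_4 has parents Z_0, Z_1, Z_2.
Children of Z_4: Z_5, Z_6, Z_8, Z_9, Z_16.
Other parents of Z_4's children:
  Z_5 also has parents Z_0, Z_1, Z_2.
  Z_6's other parents are Z_1, Z_2.
  parents(Z_8) \ {Z_4} = {Z_2, Z_3, Z_6}.
  Z_9's other parents are Z_1, Z_5, Z_6, Z_7.
  Z_16's other parents are Z_2, Z_7, Z_9, Z_10, Z_13, Z_15.
MB(Z_4) = {Z_0, Z_1, Z_2, Z_3, Z_5, Z_6, Z_7, Z_8, Z_9, Z_10, Z_13, Z_15, Z_16}.
Z_12 is neither a parent, child, nor co-parent of Z_4, so it does not belong.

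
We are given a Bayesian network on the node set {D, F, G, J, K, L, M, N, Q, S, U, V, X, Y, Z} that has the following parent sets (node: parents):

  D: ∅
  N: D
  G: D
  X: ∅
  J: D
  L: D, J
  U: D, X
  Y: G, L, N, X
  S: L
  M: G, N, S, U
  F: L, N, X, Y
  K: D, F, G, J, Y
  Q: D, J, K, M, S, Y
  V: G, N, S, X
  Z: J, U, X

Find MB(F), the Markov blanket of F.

{D, G, J, K, L, N, X, Y}

A node's Markov blanket = Pa ∪ Ch ∪ (parents of Ch other than the node itself).
Pa(F) = {L, N, X, Y}.
F's children: K.
Other parents of F's children:
  K's other parents are D, G, J, Y.
Union: {L, N, X, Y} ∪ {K} ∪ {D, G, J, Y} = {D, G, J, K, L, N, X, Y}.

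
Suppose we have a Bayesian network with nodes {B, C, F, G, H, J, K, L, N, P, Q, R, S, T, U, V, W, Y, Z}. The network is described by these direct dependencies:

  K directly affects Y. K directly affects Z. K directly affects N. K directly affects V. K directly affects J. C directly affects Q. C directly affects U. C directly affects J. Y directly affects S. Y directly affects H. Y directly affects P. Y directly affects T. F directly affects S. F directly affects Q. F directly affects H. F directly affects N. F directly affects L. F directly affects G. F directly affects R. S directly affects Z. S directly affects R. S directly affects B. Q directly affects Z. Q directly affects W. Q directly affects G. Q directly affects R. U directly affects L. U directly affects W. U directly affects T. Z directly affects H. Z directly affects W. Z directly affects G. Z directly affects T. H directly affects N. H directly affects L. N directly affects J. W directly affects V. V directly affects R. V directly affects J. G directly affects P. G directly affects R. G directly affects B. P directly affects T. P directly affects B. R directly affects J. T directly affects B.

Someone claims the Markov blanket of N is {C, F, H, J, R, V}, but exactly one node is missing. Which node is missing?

K

Parents of N: F, H, K.
Children of N: J.
Other parents of N's children:
  parents(J) \ {N} = {C, K, R, V}.
MB(N) = {C, F, H, J, K, R, V}.
Comparing with the claimed set, K is missing.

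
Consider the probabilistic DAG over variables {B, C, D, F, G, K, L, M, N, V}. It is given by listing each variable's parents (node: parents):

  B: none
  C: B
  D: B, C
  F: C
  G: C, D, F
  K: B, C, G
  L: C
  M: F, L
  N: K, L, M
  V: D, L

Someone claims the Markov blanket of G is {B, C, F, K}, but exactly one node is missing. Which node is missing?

G's children: K.
Parents of G: C, D, F.
Parents of each child, excluding G:
  parents(K) \ {G} = {B, C}.
MB(G) = {B, C, D, F, K}.
Comparing with the claimed set, D is missing.

D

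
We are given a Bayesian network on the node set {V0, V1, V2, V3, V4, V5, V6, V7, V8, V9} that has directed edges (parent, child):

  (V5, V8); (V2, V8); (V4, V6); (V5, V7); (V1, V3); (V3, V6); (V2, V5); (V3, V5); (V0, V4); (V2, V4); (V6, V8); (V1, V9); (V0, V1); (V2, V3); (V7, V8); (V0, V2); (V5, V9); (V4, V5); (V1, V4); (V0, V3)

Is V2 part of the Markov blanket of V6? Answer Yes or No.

V2 is a co-parent of V6: both are parents of V8.
So V2 ∈ MB(V6).

Yes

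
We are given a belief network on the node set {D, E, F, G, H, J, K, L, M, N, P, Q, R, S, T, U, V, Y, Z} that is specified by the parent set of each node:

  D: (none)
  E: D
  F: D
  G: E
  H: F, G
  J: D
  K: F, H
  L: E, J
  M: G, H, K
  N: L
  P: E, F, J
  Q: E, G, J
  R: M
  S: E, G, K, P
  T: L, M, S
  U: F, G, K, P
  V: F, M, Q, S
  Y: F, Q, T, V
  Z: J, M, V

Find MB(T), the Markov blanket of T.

{F, L, M, Q, S, V, Y}

T's parents: L, M, S.
Ch(T) = {Y}.
Co-parents of T (other parents of its children):
  Y: F, Q, V
So the Markov blanket of T is {F, L, M, Q, S, V, Y}.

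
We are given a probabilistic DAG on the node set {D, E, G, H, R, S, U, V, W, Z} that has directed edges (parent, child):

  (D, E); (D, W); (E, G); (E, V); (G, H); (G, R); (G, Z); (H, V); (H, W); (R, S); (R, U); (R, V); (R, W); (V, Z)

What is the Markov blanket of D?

{E, H, R, W}

A node's Markov blanket = Pa ∪ Ch ∪ (parents of Ch other than the node itself).
Pa(D) = {}.
Ch(D) = {E, W}.
Other parents of D's children:
  E: no additional parents.
  W also has parents H, R.
Union: {} ∪ {E, W} ∪ {H, R} = {E, H, R, W}.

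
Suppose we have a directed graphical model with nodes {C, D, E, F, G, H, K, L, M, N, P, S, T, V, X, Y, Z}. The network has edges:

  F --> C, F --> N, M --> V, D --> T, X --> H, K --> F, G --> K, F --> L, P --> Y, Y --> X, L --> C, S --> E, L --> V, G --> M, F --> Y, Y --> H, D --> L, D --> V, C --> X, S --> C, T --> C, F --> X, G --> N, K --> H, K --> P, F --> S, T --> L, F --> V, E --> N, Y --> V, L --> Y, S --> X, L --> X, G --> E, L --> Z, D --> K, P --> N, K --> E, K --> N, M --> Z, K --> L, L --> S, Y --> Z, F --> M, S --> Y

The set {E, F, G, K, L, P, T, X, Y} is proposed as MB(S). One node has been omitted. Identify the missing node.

A node's Markov blanket = Pa ∪ Ch ∪ (parents of Ch other than the node itself).
Ch(S) = {C, E, X, Y}.
Parents of S: F, L.
Parents of each child, excluding S:
  E's other parents are G, K.
  Y's other parents are F, L, P.
  parents(C) \ {S} = {F, L, T}.
  parents(X) \ {S} = {C, F, L, Y}.
MB(S) = {C, E, F, G, K, L, P, T, X, Y}.
Comparing with the claimed set, C is missing.

C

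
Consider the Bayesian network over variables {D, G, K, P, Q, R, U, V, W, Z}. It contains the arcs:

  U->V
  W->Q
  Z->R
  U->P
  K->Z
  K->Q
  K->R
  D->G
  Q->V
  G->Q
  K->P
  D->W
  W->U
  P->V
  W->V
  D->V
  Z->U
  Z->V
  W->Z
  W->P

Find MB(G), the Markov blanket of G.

Parents of G: D.
Children of G: Q.
For each child, the remaining parents (spouses of G):
  Q's other parents are K, W.
So the Markov blanket of G is {D, K, Q, W}.

{D, K, Q, W}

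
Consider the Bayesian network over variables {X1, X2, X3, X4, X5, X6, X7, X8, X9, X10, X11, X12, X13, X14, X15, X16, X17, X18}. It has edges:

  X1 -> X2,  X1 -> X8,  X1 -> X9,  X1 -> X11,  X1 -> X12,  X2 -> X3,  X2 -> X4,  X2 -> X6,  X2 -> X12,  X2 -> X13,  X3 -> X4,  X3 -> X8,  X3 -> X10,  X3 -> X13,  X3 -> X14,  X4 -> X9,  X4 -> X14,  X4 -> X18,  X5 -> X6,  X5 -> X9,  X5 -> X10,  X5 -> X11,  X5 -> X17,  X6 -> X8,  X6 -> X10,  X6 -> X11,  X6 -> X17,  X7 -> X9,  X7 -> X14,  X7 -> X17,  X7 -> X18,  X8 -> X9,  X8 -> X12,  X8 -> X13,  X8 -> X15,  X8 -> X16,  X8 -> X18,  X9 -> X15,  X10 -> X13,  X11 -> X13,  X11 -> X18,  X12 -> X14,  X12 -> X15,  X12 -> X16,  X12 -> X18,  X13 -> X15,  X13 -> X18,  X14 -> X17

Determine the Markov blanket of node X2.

{X1, X3, X4, X5, X6, X8, X10, X11, X12, X13}

X2's children: X3, X4, X6, X12, X13.
Pa(X2) = {X1}.
Co-parents of X2 (other parents of its children):
  X3 has no other parent.
  parents(X4) \ {X2} = {X3}.
  X6's other parent is X5.
  X12's other parents are X1, X8.
  X13's other parents are X3, X8, X10, X11.
Union: {X1} ∪ {X3, X4, X6, X12, X13} ∪ {X1, X3, X5, X8, X10, X11} = {X1, X3, X4, X5, X6, X8, X10, X11, X12, X13}.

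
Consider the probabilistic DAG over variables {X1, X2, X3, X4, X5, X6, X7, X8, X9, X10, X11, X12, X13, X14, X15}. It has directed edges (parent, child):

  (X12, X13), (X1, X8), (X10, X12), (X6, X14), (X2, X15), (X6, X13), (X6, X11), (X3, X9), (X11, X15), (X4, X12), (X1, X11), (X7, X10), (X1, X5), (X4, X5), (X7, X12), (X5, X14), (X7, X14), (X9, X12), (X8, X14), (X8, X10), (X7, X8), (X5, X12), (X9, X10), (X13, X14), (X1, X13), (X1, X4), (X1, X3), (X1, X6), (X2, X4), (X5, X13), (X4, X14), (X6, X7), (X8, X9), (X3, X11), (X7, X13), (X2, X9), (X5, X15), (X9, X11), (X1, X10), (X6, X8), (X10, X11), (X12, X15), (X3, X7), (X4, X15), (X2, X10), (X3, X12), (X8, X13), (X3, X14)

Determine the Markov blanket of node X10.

A node's Markov blanket = Pa ∪ Ch ∪ (parents of Ch other than the node itself).
X10's parents: X1, X2, X7, X8, X9.
Children of X10: X11, X12.
Co-parents of X10 (other parents of its children):
  X11: X1, X3, X6, X9
  X12: X3, X4, X5, X7, X9
MB(X10) = {X1, X2, X3, X4, X5, X6, X7, X8, X9, X11, X12}.

{X1, X2, X3, X4, X5, X6, X7, X8, X9, X11, X12}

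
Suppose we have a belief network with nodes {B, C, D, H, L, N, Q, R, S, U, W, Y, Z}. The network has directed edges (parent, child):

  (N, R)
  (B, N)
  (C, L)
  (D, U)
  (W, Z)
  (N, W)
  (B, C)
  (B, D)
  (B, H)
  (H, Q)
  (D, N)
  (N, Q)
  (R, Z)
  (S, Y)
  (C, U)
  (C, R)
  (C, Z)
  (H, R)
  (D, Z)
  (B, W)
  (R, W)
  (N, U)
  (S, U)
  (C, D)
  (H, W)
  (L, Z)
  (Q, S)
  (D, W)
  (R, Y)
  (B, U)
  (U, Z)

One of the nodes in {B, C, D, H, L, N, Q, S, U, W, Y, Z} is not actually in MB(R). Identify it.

Q

R's parents: C, H, N.
Children of R: W, Y, Z.
Parents of each child, excluding R:
  W also has parents B, D, H, N.
  Y's other parent is S.
  parents(Z) \ {R} = {C, D, L, U, W}.
MB(R) = {B, C, D, H, L, N, S, U, W, Y, Z}.
Q is neither a parent, child, nor co-parent of R, so it does not belong.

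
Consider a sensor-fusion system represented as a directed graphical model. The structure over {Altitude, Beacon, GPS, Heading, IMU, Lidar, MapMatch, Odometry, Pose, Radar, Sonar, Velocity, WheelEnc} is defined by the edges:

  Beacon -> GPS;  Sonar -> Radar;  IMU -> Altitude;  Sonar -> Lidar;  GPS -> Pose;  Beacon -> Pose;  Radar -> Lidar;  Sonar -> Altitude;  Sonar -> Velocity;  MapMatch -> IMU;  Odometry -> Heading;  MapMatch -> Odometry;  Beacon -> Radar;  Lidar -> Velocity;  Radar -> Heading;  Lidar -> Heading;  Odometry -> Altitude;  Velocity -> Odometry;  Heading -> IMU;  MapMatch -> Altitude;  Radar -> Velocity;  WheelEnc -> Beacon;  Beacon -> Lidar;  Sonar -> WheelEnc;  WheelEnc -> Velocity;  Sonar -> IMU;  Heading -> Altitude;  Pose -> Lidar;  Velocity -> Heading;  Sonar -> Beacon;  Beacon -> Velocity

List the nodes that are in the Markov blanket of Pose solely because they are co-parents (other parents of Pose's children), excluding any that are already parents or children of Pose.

Children of Pose: Lidar.
  Lidar's other parents are Beacon, Radar, Sonar.
Excluding nodes already adjacent to Pose (Beacon, GPS, Lidar), the co-parent-only contribution is {Radar, Sonar}.

{Radar, Sonar}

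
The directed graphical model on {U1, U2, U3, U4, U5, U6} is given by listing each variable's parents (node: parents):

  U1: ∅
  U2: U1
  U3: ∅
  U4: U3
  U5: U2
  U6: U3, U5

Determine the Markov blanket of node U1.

Pa(U1) = {}.
Ch(U1) = {U2}.
Other parents of U1's children:
  U2: —
Taking the union gives {U2}.

{U2}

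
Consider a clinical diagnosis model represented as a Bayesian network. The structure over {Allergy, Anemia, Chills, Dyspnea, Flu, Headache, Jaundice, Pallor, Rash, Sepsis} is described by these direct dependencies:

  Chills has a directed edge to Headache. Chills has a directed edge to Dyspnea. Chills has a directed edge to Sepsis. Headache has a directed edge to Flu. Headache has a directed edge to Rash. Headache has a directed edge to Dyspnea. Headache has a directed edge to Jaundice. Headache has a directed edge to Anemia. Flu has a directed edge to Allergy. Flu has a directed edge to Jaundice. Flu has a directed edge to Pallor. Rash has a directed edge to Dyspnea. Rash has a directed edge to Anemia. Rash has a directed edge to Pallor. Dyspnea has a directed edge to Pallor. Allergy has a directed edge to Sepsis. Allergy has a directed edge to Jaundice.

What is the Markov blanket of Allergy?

{Chills, Flu, Headache, Jaundice, Sepsis}

Parents of Allergy: Flu.
Allergy's children: Jaundice, Sepsis.
For each child, the remaining parents (spouses of Allergy):
  parents(Sepsis) \ {Allergy} = {Chills}.
  Jaundice also has parents Flu, Headache.
Union: {Flu} ∪ {Jaundice, Sepsis} ∪ {Chills, Flu, Headache} = {Chills, Flu, Headache, Jaundice, Sepsis}.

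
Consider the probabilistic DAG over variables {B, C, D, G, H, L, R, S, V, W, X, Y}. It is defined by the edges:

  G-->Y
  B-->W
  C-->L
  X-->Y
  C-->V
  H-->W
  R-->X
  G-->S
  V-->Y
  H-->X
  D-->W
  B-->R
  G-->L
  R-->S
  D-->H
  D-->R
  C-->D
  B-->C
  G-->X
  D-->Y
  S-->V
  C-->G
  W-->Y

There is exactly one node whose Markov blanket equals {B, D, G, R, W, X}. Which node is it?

H

The target node must have every member of {B, D, G, R, W, X} as a parent, child, or co-parent, and no others.
Parents of H: D; children: W, X; co-parents: B, D, G, R.
These exactly cover the given set, so the node is H.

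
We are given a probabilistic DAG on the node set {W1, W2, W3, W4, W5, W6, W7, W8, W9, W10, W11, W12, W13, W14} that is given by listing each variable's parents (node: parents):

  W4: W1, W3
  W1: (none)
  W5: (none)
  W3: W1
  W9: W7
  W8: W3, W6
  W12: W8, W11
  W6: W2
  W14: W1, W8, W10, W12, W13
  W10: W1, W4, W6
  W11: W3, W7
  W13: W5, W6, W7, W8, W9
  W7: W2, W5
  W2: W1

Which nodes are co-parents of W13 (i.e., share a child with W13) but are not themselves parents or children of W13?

Children of W13: W14.
  W14: W1, W8, W10, W12
Excluding nodes already adjacent to W13 (W5, W6, W7, W8, W9, W14), the co-parent-only contribution is {W1, W10, W12}.

{W1, W10, W12}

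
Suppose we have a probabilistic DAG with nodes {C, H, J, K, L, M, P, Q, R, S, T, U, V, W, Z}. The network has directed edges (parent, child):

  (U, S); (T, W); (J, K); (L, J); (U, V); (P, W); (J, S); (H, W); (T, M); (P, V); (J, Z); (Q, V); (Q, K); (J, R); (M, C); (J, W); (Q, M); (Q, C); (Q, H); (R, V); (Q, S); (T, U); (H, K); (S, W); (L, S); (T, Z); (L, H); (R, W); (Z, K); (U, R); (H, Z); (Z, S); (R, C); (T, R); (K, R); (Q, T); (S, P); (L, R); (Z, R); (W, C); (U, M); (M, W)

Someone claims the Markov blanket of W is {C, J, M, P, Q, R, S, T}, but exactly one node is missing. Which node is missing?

W has parents H, J, M, P, R, S, T.
W's children: C.
Co-parents of W (other parents of its children):
  C: M, Q, R
MB(W) = {C, H, J, M, P, Q, R, S, T}.
Comparing with the claimed set, H is missing.

H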